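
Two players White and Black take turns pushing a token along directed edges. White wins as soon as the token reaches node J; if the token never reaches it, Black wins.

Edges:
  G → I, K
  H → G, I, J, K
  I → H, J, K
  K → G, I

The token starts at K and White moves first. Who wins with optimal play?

Track states (vertex, player-to-move).
A0 = {(J,White), (J,Black)}
A1: add {(H,White), (I,White)}.
A2 = A1; e.g. (G,White) stays out. (K,White) never enters ⇒ Black avoids the target.

Black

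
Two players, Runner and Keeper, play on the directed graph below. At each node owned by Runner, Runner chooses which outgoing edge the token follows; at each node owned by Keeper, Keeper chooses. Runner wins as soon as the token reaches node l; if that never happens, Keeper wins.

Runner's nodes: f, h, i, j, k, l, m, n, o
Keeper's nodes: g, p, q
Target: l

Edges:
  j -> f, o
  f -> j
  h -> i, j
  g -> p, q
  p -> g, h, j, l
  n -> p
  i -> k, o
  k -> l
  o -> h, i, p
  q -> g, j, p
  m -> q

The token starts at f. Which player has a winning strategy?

A0 = {l}
A1: add {k} — k (Runner) has k→l.
A2: add {i} — i (Runner) has i→k.
A3: add {h, o} — h (Runner) has h→i; o (Runner) has o→i.
A4: add {j} — j (Runner) has j→o.
A5: add {f} — f (Runner) has f→j.
A6 = A5; e.g. g (Keeper) can still go to p. Fixed point.
f ∈ A5, so Runner can force the target.

Runner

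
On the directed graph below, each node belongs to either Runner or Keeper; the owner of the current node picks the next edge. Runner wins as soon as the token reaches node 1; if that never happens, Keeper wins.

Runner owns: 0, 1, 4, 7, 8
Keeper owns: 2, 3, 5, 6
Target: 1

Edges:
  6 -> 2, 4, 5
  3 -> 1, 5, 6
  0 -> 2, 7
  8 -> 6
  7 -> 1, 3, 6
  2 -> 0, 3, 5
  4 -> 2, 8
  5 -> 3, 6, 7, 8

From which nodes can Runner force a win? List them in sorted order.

0, 1, 7

A0 = {1}
A1: add {7} — 7 (Runner) has 7→1.
A2: add {0} — 0 (Runner) has 0→7.
A3 = A2; e.g. 2 (Keeper) can still go to 3. Fixed point.
Runner's winning region = {0, 1, 7}.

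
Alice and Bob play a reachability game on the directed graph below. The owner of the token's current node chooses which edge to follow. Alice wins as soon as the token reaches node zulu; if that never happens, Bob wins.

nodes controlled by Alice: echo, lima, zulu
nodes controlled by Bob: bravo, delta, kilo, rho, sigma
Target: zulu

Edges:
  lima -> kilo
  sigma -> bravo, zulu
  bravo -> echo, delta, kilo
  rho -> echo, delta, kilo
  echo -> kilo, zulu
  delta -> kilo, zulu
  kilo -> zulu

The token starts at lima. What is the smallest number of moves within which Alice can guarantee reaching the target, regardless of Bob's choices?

2

A0 = {zulu}
A1: add {echo, kilo} — echo (Alice) has echo→zulu; kilo (Bob): all of {zulu} already in.
A2: add {delta, lima} — lima (Alice) has lima→kilo; delta (Bob): all of {kilo, zulu} already in.
lima enters the attractor at level 2, so Alice can force the target in 2 moves from there.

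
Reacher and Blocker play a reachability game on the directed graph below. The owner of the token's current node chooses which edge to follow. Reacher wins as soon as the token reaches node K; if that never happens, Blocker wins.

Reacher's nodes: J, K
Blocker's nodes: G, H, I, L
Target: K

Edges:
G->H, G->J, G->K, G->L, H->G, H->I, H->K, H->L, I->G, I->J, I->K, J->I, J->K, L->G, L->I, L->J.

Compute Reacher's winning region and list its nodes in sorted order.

J, K

A0 = {K}
A1: add {J} — J (Reacher) has J→K.
A2 = A1; e.g. G (Blocker) can still go to H. Fixed point.
Reacher's winning region = {J, K}.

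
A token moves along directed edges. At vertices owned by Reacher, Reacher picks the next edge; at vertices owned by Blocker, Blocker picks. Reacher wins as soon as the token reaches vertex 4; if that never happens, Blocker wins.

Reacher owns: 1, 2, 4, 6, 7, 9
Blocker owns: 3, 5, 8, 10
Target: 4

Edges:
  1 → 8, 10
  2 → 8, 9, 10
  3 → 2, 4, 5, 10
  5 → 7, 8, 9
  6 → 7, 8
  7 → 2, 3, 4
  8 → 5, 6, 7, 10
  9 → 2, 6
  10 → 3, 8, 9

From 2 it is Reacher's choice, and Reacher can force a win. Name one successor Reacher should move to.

9

A0 = {4}
A1: add {7} — 7 (Reacher) has 7→4.
A2: add {6} — 6 (Reacher) has 6→7.
A3: add {9} — 9 (Reacher) has 9→6.
A4: add {2} — 2 (Reacher) has 2→9.
A5 = A4; e.g. 1 (Reacher) has no edge into A4. Fixed point.
From 2, successor 9 is in the attractor (rank 3); the other successors 8, 10 are not.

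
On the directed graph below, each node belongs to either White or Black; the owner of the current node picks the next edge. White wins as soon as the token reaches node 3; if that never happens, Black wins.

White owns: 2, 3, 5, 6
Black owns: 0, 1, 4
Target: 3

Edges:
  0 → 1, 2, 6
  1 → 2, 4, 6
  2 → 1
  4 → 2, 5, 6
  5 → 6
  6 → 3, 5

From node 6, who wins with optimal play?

White

A0 = {3}
A1: add {6} — 6 (White) has 6→3.
6 ∈ A1, so White can force the target.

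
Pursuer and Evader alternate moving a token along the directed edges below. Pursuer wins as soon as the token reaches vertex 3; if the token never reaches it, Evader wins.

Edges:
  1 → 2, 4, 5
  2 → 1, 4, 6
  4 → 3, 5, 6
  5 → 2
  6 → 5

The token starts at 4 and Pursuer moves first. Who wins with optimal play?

Pursuer

Track states (vertex, player-to-move).
A0 = {(3,Pursuer), (3,Evader)}
A1: add {(4,Pursuer)}.
(4,Pursuer) ∈ A1 ⇒ Pursuer forces the target.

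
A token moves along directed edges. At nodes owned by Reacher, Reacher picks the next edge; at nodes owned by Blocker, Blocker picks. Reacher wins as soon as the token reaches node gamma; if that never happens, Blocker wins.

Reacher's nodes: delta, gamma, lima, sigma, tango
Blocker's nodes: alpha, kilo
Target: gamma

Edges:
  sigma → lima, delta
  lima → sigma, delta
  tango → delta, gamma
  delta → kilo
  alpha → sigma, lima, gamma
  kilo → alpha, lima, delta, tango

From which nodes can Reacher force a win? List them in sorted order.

gamma, tango

A0 = {gamma}
A1: add {tango} — tango (Reacher) has tango→gamma.
A2 = A1; e.g. kilo (Blocker) can still go to alpha. Fixed point.
Reacher's winning region = {gamma, tango}.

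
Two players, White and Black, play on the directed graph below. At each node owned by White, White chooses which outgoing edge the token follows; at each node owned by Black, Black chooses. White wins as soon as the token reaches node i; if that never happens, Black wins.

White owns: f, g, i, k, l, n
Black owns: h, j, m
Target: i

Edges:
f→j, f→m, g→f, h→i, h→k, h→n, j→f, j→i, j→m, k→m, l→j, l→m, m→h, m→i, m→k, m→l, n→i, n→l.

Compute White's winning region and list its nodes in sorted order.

i, n

A0 = {i}
A1: add {n} — n (White) has n→i.
A2 = A1; e.g. f (White) has no edge into A1. Fixed point.
White's winning region = {i, n}.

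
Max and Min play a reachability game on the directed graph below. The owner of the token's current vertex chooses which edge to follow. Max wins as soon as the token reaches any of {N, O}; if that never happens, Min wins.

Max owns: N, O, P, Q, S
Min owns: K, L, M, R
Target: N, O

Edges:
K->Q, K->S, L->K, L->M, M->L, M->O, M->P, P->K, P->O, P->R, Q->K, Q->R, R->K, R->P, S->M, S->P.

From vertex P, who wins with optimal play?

A0 = {N, O}
A1: add {P} — P (Max) has P→O.
P ∈ A1, so Max can force the target.

Max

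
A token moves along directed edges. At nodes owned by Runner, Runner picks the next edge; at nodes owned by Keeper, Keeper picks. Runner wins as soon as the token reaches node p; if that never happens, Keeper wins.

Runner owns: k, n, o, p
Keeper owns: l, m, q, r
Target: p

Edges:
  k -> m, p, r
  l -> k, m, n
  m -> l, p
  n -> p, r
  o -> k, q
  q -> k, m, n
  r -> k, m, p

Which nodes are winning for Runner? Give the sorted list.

A0 = {p}
A1: add {k, n} — k (Runner) has k→p; n (Runner) has n→p.
A2: add {o} — o (Runner) has o→k.
A3 = A2; e.g. l (Keeper) can still go to m. Fixed point.
Runner's winning region = {k, n, o, p}.

k, n, o, p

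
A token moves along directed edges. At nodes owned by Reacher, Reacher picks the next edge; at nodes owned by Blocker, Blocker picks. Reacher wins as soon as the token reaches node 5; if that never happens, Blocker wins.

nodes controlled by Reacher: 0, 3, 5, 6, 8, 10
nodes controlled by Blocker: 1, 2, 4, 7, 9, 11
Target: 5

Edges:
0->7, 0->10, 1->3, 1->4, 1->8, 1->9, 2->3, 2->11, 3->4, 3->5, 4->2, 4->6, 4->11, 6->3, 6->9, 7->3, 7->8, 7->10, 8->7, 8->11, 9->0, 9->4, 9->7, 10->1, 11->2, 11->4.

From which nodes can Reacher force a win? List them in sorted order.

3, 5, 6

A0 = {5}
A1: add {3} — 3 (Reacher) has 3→5.
A2: add {6} — 6 (Reacher) has 6→3.
A3 = A2; e.g. 0 (Reacher) has no edge into A2. Fixed point.
Reacher's winning region = {3, 5, 6}.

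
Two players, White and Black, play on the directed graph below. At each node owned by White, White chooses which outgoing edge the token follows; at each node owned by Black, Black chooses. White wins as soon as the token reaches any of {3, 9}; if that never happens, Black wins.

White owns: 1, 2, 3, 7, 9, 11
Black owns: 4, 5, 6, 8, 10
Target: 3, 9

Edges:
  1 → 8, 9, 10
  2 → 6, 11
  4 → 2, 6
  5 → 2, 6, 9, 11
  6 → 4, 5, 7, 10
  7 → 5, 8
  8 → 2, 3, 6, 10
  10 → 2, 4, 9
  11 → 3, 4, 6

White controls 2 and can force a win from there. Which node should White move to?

11

A0 = {3, 9}
A1: add {1, 11} — 1 (White) has 1→9; 11 (White) has 11→3.
A2: add {2} — 2 (White) has 2→11.
A3 = A2; e.g. 4 (Black) can still go to 6. Fixed point.
From 2, successor 11 is in the attractor (rank 1); the other successor 6 is not.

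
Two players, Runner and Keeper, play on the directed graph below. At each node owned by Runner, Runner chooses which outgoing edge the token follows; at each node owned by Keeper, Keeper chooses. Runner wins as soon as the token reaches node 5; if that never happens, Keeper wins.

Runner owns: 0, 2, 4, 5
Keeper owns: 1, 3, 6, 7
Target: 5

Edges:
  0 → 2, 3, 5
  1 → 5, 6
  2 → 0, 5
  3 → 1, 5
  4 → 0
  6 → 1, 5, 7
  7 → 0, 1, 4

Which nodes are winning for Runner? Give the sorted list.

0, 2, 4, 5

A0 = {5}
A1: add {0, 2} — 0 (Runner) has 0→5; 2 (Runner) has 2→5.
A2: add {4} — 4 (Runner) has 4→0.
A3 = A2; e.g. 1 (Keeper) can still go to 6. Fixed point.
Runner's winning region = {0, 2, 4, 5}.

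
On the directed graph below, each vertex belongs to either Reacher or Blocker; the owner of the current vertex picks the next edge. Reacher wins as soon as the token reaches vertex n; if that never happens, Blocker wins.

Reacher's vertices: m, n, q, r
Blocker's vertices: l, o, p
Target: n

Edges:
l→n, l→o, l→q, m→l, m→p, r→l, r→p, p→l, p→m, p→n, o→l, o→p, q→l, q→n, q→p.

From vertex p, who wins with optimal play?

Blocker

A0 = {n}
A1: add {q} — q (Reacher) has q→n.
A2 = A1; e.g. l (Blocker) can still go to o. Fixed point.
p never enters the attractor, so Blocker can avoid the target forever.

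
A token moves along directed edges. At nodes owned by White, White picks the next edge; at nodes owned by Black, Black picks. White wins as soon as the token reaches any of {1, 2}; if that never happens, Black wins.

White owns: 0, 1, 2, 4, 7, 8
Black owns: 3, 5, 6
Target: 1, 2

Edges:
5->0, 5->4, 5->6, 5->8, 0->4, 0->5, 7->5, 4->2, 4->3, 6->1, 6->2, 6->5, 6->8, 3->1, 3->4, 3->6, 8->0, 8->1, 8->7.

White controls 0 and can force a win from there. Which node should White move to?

4

A0 = {1, 2}
A1: add {4, 8} — 4 (White) has 4→2; 8 (White) has 8→1.
A2: add {0} — 0 (White) has 0→4.
A3 = A2; e.g. 3 (Black) can still go to 6. Fixed point.
From 0, successor 4 is in the attractor (rank 1); the other successor 5 is not.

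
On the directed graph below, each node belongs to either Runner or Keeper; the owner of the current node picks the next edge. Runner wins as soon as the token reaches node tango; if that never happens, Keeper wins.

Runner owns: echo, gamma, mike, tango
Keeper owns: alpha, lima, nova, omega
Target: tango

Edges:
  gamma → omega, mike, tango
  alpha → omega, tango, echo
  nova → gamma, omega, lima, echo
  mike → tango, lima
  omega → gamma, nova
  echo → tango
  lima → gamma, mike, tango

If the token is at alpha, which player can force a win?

Keeper

A0 = {tango}
A1: add {echo, gamma, mike} — gamma (Runner) has gamma→tango; mike (Runner) has mike→tango; echo (Runner) has echo→tango.
A2: add {lima} — lima (Keeper): all of {gamma, mike, tango} already in.
A3 = A2; e.g. alpha (Keeper) can still go to omega. Fixed point.
alpha never enters the attractor, so Keeper can avoid the target forever.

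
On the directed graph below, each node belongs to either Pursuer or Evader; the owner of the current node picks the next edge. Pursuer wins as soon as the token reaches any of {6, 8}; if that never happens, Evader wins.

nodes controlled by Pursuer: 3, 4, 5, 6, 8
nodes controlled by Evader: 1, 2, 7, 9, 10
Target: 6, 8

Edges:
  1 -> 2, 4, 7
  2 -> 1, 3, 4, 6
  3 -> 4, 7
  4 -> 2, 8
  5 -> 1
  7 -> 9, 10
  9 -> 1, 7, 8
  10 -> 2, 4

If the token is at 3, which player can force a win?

A0 = {6, 8}
A1: add {4} — 4 (Pursuer) has 4→8.
A2: add {3} — 3 (Pursuer) has 3→4.
A3 = A2; e.g. 1 (Evader) can still go to 2. Fixed point.
3 ∈ A2, so Pursuer can force the target.

Pursuer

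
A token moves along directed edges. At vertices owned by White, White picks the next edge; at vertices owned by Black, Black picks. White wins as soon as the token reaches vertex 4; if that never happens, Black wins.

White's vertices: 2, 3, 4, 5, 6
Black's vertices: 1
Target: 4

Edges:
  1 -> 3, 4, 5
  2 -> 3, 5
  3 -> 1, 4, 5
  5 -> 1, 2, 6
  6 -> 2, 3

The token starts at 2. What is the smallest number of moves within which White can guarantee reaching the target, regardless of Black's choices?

A0 = {4}
A1: add {3} — 3 (White) has 3→4.
A2: add {2, 6} — 2 (White) has 2→3; 6 (White) has 6→3.
2 enters the attractor at level 2, so White can force the target in 2 moves from there.

2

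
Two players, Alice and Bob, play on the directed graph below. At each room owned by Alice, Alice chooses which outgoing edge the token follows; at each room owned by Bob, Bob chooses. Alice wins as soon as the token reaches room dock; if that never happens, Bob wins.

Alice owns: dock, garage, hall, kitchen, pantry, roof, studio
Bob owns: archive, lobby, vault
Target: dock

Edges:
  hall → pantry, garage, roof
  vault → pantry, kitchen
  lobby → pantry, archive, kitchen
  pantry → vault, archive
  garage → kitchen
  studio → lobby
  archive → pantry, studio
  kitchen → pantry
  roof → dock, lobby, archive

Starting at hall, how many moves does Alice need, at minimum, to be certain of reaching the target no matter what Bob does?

2

A0 = {dock}
A1: add {roof} — roof (Alice) has roof→dock.
A2: add {hall} — hall (Alice) has hall→roof.
A3 = A2; e.g. vault (Bob) can still go to pantry. Fixed point.
hall enters the attractor at level 2, so Alice can force the target in 2 moves from there.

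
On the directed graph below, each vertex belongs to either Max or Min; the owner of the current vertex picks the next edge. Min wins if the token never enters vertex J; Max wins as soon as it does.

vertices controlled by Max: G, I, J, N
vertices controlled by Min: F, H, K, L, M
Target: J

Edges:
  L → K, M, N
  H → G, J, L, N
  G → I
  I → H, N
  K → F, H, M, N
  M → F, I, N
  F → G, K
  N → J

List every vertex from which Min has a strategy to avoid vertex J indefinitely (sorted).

F, H, K, L, M

A0 = {J}
A1: add {N} — N (Max) has N→J.
A2: add {I} — I (Max) has I→N.
A3: add {G} — G (Max) has G→I.
A4 = A3; e.g. F (Min) can still go to K. Fixed point.
Max's attractor = {G, I, J, N}; Min avoids the target exactly from the complement.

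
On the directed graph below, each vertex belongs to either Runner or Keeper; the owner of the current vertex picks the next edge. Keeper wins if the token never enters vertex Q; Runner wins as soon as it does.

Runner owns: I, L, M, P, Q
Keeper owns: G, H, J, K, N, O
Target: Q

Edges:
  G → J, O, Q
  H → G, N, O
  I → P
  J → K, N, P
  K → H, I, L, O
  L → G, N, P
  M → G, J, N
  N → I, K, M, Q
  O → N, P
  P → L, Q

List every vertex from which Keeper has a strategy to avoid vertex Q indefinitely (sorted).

A0 = {Q}
A1: add {P} — P (Runner) has P→Q.
A2: add {I, L} — I (Runner) has I→P; L (Runner) has L→P.
A3 = A2; e.g. G (Keeper) can still go to J. Fixed point.
Runner's attractor = {I, L, P, Q}; Keeper avoids the target exactly from the complement.

G, H, J, K, M, N, O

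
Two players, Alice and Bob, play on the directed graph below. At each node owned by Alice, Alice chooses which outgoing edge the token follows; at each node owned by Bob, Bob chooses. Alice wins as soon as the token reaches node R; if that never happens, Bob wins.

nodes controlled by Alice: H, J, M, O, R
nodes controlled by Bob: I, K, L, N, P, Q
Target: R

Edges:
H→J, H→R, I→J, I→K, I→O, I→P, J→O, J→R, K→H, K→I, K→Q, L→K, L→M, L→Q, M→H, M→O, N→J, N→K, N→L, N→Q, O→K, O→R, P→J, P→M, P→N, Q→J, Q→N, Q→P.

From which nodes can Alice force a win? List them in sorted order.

H, J, M, O, R

A0 = {R}
A1: add {H, J, O} — H (Alice) has H→R; J (Alice) has J→R; O (Alice) has O→R.
A2: add {M} — M (Alice) has M→H.
A3 = A2; e.g. I (Bob) can still go to K. Fixed point.
Alice's winning region = {H, J, M, O, R}.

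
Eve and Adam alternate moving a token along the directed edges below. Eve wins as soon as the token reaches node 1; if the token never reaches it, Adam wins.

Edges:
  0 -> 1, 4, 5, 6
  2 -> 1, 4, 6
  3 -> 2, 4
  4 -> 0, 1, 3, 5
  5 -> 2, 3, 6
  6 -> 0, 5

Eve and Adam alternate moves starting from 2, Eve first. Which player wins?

Eve

Track states (vertex, player-to-move).
A0 = {(1,Eve), (1,Adam)}
A1: add {(0,Eve), (2,Eve), (4,Eve)}.
(2,Eve) ∈ A1 ⇒ Eve forces the target.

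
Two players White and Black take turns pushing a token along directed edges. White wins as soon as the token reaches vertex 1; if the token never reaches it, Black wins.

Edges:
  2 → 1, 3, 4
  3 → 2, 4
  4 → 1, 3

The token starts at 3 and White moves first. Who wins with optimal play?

Black

Track states (vertex, player-to-move).
A0 = {(1,White), (1,Black)}
A1: add {(2,White), (4,White)}.
A2: add {(3,Black)}.
A3 = A2; e.g. (2,Black) stays out. (3,White) never enters ⇒ Black avoids the target.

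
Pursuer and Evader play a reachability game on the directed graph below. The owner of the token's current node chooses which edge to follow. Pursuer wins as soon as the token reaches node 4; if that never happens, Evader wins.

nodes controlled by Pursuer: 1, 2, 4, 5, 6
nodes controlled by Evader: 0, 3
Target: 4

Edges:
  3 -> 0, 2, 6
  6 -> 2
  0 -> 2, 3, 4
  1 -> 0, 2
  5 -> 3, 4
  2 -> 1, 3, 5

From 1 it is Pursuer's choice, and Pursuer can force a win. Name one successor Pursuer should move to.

2

A0 = {4}
A1: add {5} — 5 (Pursuer) has 5→4.
A2: add {2} — 2 (Pursuer) has 2→5.
A3: add {1, 6} — 1 (Pursuer) has 1→2; 6 (Pursuer) has 6→2.
A4 = A3; e.g. 0 (Evader) can still go to 3. Fixed point.
From 1, successor 2 is in the attractor (rank 2); the other successor 0 is not.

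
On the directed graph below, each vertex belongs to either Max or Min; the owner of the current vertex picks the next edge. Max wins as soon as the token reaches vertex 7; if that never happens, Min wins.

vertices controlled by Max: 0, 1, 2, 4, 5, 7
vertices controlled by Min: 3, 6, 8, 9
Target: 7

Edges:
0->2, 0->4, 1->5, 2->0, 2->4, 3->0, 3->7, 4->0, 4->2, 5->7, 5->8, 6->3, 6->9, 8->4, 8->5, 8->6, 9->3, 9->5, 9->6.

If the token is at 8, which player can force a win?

A0 = {7}
A1: add {5} — 5 (Max) has 5→7.
A2: add {1} — 1 (Max) has 1→5.
A3 = A2; e.g. 0 (Max) has no edge into A2. Fixed point.
8 never enters the attractor, so Min can avoid the target forever.

Min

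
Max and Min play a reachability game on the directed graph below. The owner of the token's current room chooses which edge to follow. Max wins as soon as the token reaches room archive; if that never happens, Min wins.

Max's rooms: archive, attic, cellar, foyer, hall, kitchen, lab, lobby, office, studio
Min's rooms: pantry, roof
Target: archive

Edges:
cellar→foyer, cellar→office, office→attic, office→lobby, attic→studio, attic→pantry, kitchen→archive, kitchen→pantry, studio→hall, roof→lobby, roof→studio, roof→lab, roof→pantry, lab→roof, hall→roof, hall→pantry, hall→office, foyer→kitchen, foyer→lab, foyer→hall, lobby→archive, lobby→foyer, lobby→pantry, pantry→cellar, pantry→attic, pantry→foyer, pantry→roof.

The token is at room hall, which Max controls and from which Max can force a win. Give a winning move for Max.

office

A0 = {archive}
A1: add {kitchen, lobby} — lobby (Max) has lobby→archive; kitchen (Max) has kitchen→archive.
A2: add {foyer, office} — foyer (Max) has foyer→kitchen; office (Max) has office→lobby.
A3: add {cellar, hall} — cellar (Max) has cellar→foyer; hall (Max) has hall→office.
A4: add {studio} — studio (Max) has studio→hall.
A5: add {attic} — attic (Max) has attic→studio.
A6 = A5; e.g. roof (Min) can still go to lab. Fixed point.
From hall, successor office is in the attractor (rank 2); the other successors pantry, roof are not.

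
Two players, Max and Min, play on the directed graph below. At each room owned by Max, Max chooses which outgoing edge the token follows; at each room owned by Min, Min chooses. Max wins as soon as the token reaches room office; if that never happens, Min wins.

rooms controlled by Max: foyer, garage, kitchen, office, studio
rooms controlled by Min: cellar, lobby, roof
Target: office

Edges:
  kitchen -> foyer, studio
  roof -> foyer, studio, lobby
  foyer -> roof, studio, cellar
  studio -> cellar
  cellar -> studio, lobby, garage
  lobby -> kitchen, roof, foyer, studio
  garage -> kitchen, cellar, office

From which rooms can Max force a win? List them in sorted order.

A0 = {office}
A1: add {garage} — garage (Max) has garage→office.
A2 = A1; e.g. kitchen (Max) has no edge into A1. Fixed point.
Max's winning region = {garage, office}.

garage, office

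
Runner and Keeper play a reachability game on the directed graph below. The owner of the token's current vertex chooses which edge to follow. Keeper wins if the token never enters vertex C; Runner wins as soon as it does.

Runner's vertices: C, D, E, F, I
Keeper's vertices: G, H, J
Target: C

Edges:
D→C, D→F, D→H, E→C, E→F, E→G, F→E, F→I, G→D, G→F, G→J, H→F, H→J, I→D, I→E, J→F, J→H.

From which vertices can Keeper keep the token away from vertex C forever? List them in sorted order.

G, H, J

A0 = {C}
A1: add {D, E} — D (Runner) has D→C; E (Runner) has E→C.
A2: add {F, I} — F (Runner) has F→E; I (Runner) has I→D.
A3 = A2; e.g. G (Keeper) can still go to J. Fixed point.
Runner's attractor = {C, D, E, F, I}; Keeper avoids the target exactly from the complement.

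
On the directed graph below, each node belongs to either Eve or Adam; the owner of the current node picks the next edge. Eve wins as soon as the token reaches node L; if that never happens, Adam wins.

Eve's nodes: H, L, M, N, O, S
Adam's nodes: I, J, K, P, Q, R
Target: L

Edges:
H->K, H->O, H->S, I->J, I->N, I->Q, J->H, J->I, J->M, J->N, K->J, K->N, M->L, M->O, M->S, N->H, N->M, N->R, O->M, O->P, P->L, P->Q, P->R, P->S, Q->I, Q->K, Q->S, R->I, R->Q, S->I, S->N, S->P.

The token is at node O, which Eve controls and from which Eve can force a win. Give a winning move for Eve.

M

A0 = {L}
A1: add {M} — M (Eve) has M→L.
A2: add {N, O} — N (Eve) has N→M; O (Eve) has O→M.
A3: add {H, S} — H (Eve) has H→O; S (Eve) has S→N.
A4 = A3; e.g. I (Adam) can still go to J. Fixed point.
From O, successor M is in the attractor (rank 1); the other successor P is not.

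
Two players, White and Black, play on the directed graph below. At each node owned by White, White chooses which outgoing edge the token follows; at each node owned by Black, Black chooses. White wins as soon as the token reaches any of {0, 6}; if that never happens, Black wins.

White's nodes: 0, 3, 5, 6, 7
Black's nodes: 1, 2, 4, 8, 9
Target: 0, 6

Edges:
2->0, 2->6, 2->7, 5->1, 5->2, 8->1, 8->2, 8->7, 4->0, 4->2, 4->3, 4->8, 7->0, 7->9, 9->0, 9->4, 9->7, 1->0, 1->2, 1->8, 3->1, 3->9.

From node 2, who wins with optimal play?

A0 = {0, 6}
A1: add {7} — 7 (White) has 7→0.
A2: add {2} — 2 (Black): all of {0, 6, 7} already in.
2 ∈ A2, so White can force the target.

White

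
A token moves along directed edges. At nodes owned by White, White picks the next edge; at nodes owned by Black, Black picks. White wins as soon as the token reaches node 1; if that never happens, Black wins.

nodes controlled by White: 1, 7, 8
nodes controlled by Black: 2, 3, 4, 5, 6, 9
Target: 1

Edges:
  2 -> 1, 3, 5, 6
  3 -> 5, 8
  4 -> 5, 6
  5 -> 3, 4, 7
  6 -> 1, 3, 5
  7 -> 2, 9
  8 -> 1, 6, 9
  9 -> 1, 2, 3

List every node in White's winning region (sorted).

1, 8

A0 = {1}
A1: add {8} — 8 (White) has 8→1.
A2 = A1; e.g. 2 (Black) can still go to 3. Fixed point.
White's winning region = {1, 8}.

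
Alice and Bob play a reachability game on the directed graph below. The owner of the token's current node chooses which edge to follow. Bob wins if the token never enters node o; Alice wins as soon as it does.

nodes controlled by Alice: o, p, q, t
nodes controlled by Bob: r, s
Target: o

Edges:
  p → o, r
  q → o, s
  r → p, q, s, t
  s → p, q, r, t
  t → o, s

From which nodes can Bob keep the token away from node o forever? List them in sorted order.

r, s

A0 = {o}
A1: add {p, q, t} — p (Alice) has p→o; q (Alice) has q→o; t (Alice) has t→o.
A2 = A1; e.g. r (Bob) can still go to s. Fixed point.
Alice's attractor = {o, p, q, t}; Bob avoids the target exactly from the complement.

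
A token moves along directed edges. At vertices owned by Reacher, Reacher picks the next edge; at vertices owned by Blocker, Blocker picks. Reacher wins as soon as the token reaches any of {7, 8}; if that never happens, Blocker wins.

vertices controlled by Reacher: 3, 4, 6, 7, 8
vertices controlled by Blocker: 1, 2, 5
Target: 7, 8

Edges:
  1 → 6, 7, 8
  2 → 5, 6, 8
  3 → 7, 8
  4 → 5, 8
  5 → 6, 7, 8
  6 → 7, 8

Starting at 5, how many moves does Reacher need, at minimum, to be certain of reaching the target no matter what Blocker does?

A0 = {7, 8}
A1: add {3, 4, 6} — 3 (Reacher) has 3→7; 4 (Reacher) has 4→8; 6 (Reacher) has 6→7.
A2: add {1, 5} — 1 (Blocker): all of {6, 7, 8} already in; 5 (Blocker): all of {6, 7, 8} already in.
5 enters the attractor at level 2, so Reacher can force the target in 2 moves from there.

2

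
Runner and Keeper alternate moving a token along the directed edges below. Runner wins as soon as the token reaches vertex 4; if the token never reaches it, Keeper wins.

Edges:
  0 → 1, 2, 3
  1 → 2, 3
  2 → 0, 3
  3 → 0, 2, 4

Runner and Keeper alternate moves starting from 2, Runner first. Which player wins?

Keeper

Track states (vertex, player-to-move).
A0 = {(4,Runner), (4,Keeper)}
A1: add {(3,Runner)}.
A2 = A1; e.g. (0,Runner) stays out. (2,Runner) never enters ⇒ Keeper avoids the target.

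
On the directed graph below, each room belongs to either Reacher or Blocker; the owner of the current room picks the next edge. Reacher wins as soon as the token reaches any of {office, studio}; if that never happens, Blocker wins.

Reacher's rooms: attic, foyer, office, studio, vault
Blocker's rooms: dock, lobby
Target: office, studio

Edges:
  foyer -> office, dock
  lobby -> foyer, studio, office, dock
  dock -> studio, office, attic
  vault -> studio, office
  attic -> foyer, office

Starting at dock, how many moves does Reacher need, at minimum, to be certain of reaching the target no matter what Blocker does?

2

A0 = {office, studio}
A1: add {attic, foyer, vault} — foyer (Reacher) has foyer→office; vault (Reacher) has vault→studio; attic (Reacher) has attic→office.
A2: add {dock} — dock (Blocker): all of {studio, office, attic} already in.
dock enters the attractor at level 2, so Reacher can force the target in 2 moves from there.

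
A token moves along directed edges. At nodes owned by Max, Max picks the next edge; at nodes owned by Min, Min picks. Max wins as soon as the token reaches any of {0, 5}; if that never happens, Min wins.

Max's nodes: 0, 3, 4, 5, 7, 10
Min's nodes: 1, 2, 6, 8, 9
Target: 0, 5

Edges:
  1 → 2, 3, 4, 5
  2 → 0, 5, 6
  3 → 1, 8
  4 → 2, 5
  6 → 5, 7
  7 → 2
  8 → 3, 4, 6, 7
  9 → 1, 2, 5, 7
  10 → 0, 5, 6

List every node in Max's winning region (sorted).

A0 = {0, 5}
A1: add {4, 10} — 4 (Max) has 4→5; 10 (Max) has 10→0.
A2 = A1; e.g. 1 (Min) can still go to 2. Fixed point.
Max's winning region = {0, 4, 5, 10}.

0, 4, 5, 10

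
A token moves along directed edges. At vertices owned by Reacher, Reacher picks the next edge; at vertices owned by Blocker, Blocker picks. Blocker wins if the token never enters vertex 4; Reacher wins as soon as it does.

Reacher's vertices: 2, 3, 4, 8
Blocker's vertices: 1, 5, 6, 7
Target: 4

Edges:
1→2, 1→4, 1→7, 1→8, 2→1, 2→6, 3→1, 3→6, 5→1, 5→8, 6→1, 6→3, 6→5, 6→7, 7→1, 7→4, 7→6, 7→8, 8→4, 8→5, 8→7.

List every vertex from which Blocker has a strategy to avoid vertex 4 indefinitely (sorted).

1, 2, 3, 5, 6, 7

A0 = {4}
A1: add {8} — 8 (Reacher) has 8→4.
A2 = A1; e.g. 1 (Blocker) can still go to 2. Fixed point.
Reacher's attractor = {4, 8}; Blocker avoids the target exactly from the complement.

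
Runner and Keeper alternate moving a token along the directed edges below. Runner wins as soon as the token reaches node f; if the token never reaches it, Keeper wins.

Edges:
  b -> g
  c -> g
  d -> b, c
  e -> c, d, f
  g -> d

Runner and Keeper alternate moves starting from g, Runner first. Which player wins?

Keeper

Track states (vertex, player-to-move).
A0 = {(f,Runner), (f,Keeper)}
A1: add {(e,Runner)}.
A2 = A1; e.g. (b,Runner) stays out. (g,Runner) never enters ⇒ Keeper avoids the target.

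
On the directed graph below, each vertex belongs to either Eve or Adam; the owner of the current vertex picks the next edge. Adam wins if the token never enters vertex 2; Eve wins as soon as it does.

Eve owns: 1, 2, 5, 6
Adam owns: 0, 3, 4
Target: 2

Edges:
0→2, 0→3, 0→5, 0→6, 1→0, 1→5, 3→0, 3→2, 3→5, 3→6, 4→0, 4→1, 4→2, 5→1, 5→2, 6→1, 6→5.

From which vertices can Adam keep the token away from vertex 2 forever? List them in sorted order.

A0 = {2}
A1: add {5} — 5 (Eve) has 5→2.
A2: add {1, 6} — 1 (Eve) has 1→5; 6 (Eve) has 6→5.
A3 = A2; e.g. 0 (Adam) can still go to 3. Fixed point.
Eve's attractor = {1, 2, 5, 6}; Adam avoids the target exactly from the complement.

0, 3, 4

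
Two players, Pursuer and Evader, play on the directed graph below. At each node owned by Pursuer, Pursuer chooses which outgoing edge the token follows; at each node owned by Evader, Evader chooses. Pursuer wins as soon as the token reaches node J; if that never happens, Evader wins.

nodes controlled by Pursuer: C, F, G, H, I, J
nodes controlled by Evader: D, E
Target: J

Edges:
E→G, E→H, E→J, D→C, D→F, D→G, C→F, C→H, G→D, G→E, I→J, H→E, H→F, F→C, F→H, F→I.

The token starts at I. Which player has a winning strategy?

A0 = {J}
A1: add {I} — I (Pursuer) has I→J.
I ∈ A1, so Pursuer can force the target.

Pursuer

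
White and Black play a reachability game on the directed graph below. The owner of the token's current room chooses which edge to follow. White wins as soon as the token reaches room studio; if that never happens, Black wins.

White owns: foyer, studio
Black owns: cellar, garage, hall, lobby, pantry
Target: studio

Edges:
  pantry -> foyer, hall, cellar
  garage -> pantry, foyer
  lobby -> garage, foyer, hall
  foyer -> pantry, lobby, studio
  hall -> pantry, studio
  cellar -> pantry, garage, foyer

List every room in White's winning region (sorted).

foyer, studio

A0 = {studio}
A1: add {foyer} — foyer (White) has foyer→studio.
A2 = A1; e.g. pantry (Black) can still go to hall. Fixed point.
White's winning region = {foyer, studio}.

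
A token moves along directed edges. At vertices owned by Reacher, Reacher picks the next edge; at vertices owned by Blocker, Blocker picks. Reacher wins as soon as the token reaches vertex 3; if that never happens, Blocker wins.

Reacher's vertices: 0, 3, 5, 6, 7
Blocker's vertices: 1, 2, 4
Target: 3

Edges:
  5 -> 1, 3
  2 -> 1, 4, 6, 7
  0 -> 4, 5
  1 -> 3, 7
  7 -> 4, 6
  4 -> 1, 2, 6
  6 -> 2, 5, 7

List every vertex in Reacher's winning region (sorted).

0, 1, 3, 5, 6, 7

A0 = {3}
A1: add {5} — 5 (Reacher) has 5→3.
A2: add {0, 6} — 0 (Reacher) has 0→5; 6 (Reacher) has 6→5.
A3: add {7} — 7 (Reacher) has 7→6.
A4: add {1} — 1 (Blocker): all of {3, 7} already in.
A5 = A4; e.g. 2 (Blocker) can still go to 4. Fixed point.
Reacher's winning region = {0, 1, 3, 5, 6, 7}.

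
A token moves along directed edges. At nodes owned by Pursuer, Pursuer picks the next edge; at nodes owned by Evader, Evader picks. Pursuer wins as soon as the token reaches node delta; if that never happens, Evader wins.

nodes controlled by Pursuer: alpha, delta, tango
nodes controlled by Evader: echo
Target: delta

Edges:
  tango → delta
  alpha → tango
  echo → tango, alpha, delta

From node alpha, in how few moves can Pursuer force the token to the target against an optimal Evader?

A0 = {delta}
A1: add {tango} — tango (Pursuer) has tango→delta.
A2: add {alpha} — alpha (Pursuer) has alpha→tango.
alpha enters the attractor at level 2, so Pursuer can force the target in 2 moves from there.

2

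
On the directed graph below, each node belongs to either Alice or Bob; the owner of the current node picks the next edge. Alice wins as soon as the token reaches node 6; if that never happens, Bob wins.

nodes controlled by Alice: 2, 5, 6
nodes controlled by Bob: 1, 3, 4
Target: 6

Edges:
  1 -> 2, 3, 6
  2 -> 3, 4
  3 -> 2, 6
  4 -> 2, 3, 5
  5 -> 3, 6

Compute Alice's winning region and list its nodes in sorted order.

A0 = {6}
A1: add {5} — 5 (Alice) has 5→6.
A2 = A1; e.g. 1 (Bob) can still go to 2. Fixed point.
Alice's winning region = {5, 6}.

5, 6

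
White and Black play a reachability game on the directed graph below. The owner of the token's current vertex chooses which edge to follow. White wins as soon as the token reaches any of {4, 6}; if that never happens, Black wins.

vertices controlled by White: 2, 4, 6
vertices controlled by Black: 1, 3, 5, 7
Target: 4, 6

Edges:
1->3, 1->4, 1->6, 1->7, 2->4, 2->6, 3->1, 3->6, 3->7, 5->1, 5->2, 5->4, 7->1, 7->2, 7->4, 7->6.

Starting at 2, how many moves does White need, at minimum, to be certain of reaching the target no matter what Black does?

A0 = {4, 6}
A1: add {2} — 2 (White) has 2→4.
A2 = A1; e.g. 1 (Black) can still go to 3. Fixed point.
2 enters the attractor at level 1, so White can force the target in 1 move from there.

1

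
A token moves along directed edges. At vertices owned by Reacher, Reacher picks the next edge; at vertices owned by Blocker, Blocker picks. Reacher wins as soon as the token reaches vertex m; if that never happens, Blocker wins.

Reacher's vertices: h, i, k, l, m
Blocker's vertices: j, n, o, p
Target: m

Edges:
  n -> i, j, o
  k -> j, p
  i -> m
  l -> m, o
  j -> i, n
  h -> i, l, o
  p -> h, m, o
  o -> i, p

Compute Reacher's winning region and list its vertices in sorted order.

h, i, l, m

A0 = {m}
A1: add {i, l} — i (Reacher) has i→m; l (Reacher) has l→m.
A2: add {h} — h (Reacher) has h→i.
A3 = A2; e.g. j (Blocker) can still go to n. Fixed point.
Reacher's winning region = {h, i, l, m}.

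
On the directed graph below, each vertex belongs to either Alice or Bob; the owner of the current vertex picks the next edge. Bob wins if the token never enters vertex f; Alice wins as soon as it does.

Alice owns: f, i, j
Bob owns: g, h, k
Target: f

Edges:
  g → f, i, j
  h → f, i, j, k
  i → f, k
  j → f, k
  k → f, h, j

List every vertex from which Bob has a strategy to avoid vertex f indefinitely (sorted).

A0 = {f}
A1: add {i, j} — i (Alice) has i→f; j (Alice) has j→f.
A2: add {g} — g (Bob): all of {f, i, j} already in.
A3 = A2; e.g. h (Bob) can still go to k. Fixed point.
Alice's attractor = {f, g, i, j}; Bob avoids the target exactly from the complement.

h, k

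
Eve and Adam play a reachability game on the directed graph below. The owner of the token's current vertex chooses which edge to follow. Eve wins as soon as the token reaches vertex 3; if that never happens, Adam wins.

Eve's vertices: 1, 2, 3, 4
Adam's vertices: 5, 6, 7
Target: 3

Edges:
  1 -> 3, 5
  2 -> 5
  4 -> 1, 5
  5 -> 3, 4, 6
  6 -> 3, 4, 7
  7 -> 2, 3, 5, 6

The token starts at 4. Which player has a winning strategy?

A0 = {3}
A1: add {1} — 1 (Eve) has 1→3.
A2: add {4} — 4 (Eve) has 4→1.
A3 = A2; e.g. 2 (Eve) has no edge into A2. Fixed point.
4 ∈ A2, so Eve can force the target.

Eve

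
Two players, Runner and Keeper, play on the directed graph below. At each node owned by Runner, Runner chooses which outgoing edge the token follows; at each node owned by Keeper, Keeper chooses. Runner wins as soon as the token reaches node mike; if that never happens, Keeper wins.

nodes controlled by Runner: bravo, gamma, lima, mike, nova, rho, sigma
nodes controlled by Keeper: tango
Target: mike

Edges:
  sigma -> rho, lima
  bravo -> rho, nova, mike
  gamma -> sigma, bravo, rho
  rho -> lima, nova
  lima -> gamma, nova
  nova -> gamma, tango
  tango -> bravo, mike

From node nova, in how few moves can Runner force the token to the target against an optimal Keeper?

3

A0 = {mike}
A1: add {bravo} — bravo (Runner) has bravo→mike.
A2: add {gamma, tango} — gamma (Runner) has gamma→bravo; tango (Keeper): all of {bravo, mike} already in.
A3: add {lima, nova} — lima (Runner) has lima→gamma; nova (Runner) has nova→gamma.
nova enters the attractor at level 3, so Runner can force the target in 3 moves from there.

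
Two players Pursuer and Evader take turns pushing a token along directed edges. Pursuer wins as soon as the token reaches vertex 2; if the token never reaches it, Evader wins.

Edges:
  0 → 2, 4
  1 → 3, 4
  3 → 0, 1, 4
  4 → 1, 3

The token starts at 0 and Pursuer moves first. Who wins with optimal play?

Track states (vertex, player-to-move).
A0 = {(2,Pursuer), (2,Evader)}
A1: add {(0,Pursuer)}.
(0,Pursuer) ∈ A1 ⇒ Pursuer forces the target.

Pursuer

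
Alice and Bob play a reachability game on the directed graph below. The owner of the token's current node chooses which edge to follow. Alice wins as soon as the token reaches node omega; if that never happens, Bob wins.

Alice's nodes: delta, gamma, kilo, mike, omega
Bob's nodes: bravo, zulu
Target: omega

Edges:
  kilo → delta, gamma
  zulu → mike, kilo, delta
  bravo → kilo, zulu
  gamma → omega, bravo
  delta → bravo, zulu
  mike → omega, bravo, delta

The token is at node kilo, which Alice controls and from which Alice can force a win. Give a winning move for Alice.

gamma

A0 = {omega}
A1: add {gamma, mike} — mike (Alice) has mike→omega; gamma (Alice) has gamma→omega.
A2: add {kilo} — kilo (Alice) has kilo→gamma.
A3 = A2; e.g. bravo (Bob) can still go to zulu. Fixed point.
From kilo, successor gamma is in the attractor (rank 1); the other successor delta is not.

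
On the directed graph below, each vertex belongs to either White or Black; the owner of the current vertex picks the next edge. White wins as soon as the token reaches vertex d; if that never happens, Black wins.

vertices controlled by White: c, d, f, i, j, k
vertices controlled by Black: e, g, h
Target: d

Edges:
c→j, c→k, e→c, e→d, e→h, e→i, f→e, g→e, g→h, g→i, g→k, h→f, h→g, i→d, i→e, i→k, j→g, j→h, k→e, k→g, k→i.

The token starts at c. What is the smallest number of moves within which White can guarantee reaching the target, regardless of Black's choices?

A0 = {d}
A1: add {i} — i (White) has i→d.
A2: add {k} — k (White) has k→i.
A3: add {c} — c (White) has c→k.
A4 = A3; e.g. e (Black) can still go to h. Fixed point.
c enters the attractor at level 3, so White can force the target in 3 moves from there.

3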